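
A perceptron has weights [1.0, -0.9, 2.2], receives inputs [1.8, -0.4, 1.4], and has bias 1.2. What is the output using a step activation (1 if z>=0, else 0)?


z = w . x + b
= 1.0*1.8 + -0.9*-0.4 + 2.2*1.4 + 1.2
= 1.8 + 0.36 + 3.08 + 1.2
= 5.24 + 1.2
= 6.44
Since z = 6.44 >= 0, output = 1

1


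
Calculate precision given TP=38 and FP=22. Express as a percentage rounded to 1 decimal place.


Precision = TP / (TP + FP) * 100
= 38 / (38 + 22)
= 38 / 60
= 0.6333
= 63.3%

63.3


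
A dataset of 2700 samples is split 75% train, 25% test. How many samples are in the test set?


Train samples = 2700 * 75% = 2025
Test samples = 2700 - 2025
= 675

675


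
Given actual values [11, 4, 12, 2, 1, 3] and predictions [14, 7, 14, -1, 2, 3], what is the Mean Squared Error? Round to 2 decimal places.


Differences: [-3, -3, -2, 3, -1, 0]
Squared errors: [9, 9, 4, 9, 1, 0]
Sum of squared errors = 32
MSE = 32 / 6 = 5.33

5.33


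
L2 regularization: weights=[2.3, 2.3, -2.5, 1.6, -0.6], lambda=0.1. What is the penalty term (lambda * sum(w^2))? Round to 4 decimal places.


Squaring each weight:
2.3^2 = 5.29
2.3^2 = 5.29
(-2.5)^2 = 6.25
1.6^2 = 2.56
(-0.6)^2 = 0.36
Sum of squares = 19.75
Penalty = 0.1 * 19.75 = 1.9750

1.9750


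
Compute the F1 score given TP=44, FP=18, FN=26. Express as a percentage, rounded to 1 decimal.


Precision = TP / (TP + FP) = 44 / 62 = 0.7097
Recall = TP / (TP + FN) = 44 / 70 = 0.6286
F1 = 2 * P * R / (P + R)
= 2 * 0.7097 * 0.6286 / (0.7097 + 0.6286)
= 0.8922 / 1.3382
= 0.6667
As percentage: 66.7%

66.7


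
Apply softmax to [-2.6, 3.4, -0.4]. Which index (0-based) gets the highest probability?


Softmax is a monotonic transformation, so it preserves the argmax.
We need to find the index of the maximum logit.
Index 0: -2.6
Index 1: 3.4
Index 2: -0.4
Maximum logit = 3.4 at index 1

1


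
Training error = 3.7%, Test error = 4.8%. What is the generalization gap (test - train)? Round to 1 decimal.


Generalization gap = test_error - train_error
= 4.8 - 3.7
= 1.1%
A small gap suggests good generalization.

1.1


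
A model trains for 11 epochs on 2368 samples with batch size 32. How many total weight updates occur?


Iterations per epoch = 2368 / 32 = 74
Total updates = iterations_per_epoch * epochs
= 74 * 11
= 814

814


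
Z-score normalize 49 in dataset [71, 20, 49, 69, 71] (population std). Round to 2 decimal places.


Mean = (71 + 20 + 49 + 69 + 71) / 5 = 56.0
Variance = sum((x_i - mean)^2) / n = 392.8
Std = sqrt(392.8) = 19.8192
Z = (x - mean) / std
= (49 - 56.0) / 19.8192
= -7.0 / 19.8192
= -0.35

-0.35


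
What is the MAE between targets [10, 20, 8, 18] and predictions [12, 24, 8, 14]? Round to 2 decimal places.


Absolute errors: [2, 4, 0, 4]
Sum of absolute errors = 10
MAE = 10 / 4 = 2.50

2.50


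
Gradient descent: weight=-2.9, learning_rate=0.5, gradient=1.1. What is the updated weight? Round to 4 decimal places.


w_new = w_old - lr * gradient
= -2.9 - 0.5 * 1.1
= -2.9 - (0.55)
= -3.4500

-3.4500


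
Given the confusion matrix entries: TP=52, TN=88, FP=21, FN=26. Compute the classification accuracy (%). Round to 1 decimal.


Accuracy = (TP + TN) / (TP + TN + FP + FN) * 100
= (52 + 88) / (52 + 88 + 21 + 26)
= 140 / 187
= 0.7487
= 74.9%

74.9


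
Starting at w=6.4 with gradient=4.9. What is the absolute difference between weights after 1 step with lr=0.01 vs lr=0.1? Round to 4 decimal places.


With lr=0.01: w_new = 6.4 - 0.01 * 4.9 = 6.351
With lr=0.1: w_new = 6.4 - 0.1 * 4.9 = 5.91
Absolute difference = |6.351 - 5.91|
= 0.4410

0.4410


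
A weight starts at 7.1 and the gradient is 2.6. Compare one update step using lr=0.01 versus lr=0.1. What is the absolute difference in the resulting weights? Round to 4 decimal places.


With lr=0.01: w_new = 7.1 - 0.01 * 2.6 = 7.074
With lr=0.1: w_new = 7.1 - 0.1 * 2.6 = 6.84
Absolute difference = |7.074 - 6.84|
= 0.2340

0.2340


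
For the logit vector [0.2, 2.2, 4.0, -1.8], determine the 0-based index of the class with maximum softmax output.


Softmax is a monotonic transformation, so it preserves the argmax.
We need to find the index of the maximum logit.
Index 0: 0.2
Index 1: 2.2
Index 2: 4.0
Index 3: -1.8
Maximum logit = 4.0 at index 2

2


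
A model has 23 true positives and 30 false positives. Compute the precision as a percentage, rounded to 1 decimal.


Precision = TP / (TP + FP) * 100
= 23 / (23 + 30)
= 23 / 53
= 0.434
= 43.4%

43.4


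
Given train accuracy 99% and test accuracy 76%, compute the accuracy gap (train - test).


Gap = train_accuracy - test_accuracy
= 99 - 76
= 23%
This large gap strongly indicates overfitting.

23


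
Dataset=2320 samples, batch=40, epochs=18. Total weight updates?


Iterations per epoch = 2320 / 40 = 58
Total updates = iterations_per_epoch * epochs
= 58 * 18
= 1044

1044


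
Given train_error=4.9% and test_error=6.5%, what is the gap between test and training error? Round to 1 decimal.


Generalization gap = test_error - train_error
= 6.5 - 4.9
= 1.6%
A small gap suggests good generalization.

1.6


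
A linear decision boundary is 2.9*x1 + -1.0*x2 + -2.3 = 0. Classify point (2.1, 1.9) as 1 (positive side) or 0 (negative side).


Compute 2.9 * 2.1 + -1.0 * 1.9 + -2.3
= 6.09 + -1.9 + -2.3
= 1.89
Since 1.89 >= 0, the point is on the positive side.

1


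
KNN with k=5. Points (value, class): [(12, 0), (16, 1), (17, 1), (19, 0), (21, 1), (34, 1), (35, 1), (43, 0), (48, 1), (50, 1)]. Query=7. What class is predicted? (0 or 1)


Distances from query 7:
Point 12 (class 0): distance = 5
Point 16 (class 1): distance = 9
Point 17 (class 1): distance = 10
Point 19 (class 0): distance = 12
Point 21 (class 1): distance = 14
K=5 nearest neighbors: classes = [0, 1, 1, 0, 1]
Votes for class 1: 3 / 5
Majority vote => class 1

1


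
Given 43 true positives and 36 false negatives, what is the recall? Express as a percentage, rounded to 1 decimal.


Recall = TP / (TP + FN) * 100
= 43 / (43 + 36)
= 43 / 79
= 0.5443
= 54.4%

54.4


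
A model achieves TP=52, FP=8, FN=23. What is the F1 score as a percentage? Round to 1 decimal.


Precision = TP / (TP + FP) = 52 / 60 = 0.8667
Recall = TP / (TP + FN) = 52 / 75 = 0.6933
F1 = 2 * P * R / (P + R)
= 2 * 0.8667 * 0.6933 / (0.8667 + 0.6933)
= 1.2018 / 1.56
= 0.7704
As percentage: 77.0%

77.0


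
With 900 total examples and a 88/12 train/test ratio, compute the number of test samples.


Train samples = 900 * 88% = 792
Test samples = 900 - 792
= 108

108


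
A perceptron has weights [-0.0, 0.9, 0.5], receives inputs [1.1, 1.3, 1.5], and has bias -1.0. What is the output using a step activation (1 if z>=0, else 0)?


z = w . x + b
= -0.0*1.1 + 0.9*1.3 + 0.5*1.5 + -1.0
= -0.0 + 1.17 + 0.75 + -1.0
= 1.92 + -1.0
= 0.92
Since z = 0.92 >= 0, output = 1

1


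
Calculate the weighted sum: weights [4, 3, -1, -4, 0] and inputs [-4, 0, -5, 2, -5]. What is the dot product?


Element-wise products:
4 * -4 = -16
3 * 0 = 0
-1 * -5 = 5
-4 * 2 = -8
0 * -5 = 0
Sum = -16 + 0 + 5 + -8 + 0
= -19

-19


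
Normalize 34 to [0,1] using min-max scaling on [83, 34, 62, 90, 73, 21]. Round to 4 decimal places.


Min = 21, Max = 90
Range = 90 - 21 = 69
Scaled = (x - min) / (max - min)
= (34 - 21) / 69
= 13 / 69
= 0.1884

0.1884


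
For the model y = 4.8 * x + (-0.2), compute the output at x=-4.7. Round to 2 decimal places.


y = 4.8 * -4.7 + (-0.2)
= -22.56 + (-0.2)
= -22.76

-22.76


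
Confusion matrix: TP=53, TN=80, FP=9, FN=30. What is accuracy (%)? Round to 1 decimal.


Accuracy = (TP + TN) / (TP + TN + FP + FN) * 100
= (53 + 80) / (53 + 80 + 9 + 30)
= 133 / 172
= 0.7733
= 77.3%

77.3


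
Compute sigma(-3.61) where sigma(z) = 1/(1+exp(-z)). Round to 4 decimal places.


sigmoid(z) = 1 / (1 + exp(-z))
exp(-(-3.61)) = exp(3.61) = 36.9661
1 + 36.9661 = 37.9661
1 / 37.9661 = 0.0263

0.0263


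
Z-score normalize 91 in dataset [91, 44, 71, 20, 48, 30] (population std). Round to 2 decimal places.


Mean = (91 + 44 + 71 + 20 + 48 + 30) / 6 = 50.6667
Variance = sum((x_i - mean)^2) / n = 576.5556
Std = sqrt(576.5556) = 24.0116
Z = (x - mean) / std
= (91 - 50.6667) / 24.0116
= 40.3333 / 24.0116
= 1.68

1.68


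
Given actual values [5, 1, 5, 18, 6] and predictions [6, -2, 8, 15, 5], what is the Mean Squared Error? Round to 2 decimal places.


Differences: [-1, 3, -3, 3, 1]
Squared errors: [1, 9, 9, 9, 1]
Sum of squared errors = 29
MSE = 29 / 5 = 5.80

5.80


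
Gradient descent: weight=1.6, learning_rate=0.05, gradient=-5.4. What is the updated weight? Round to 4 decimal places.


w_new = w_old - lr * gradient
= 1.6 - 0.05 * -5.4
= 1.6 - (-0.27)
= 1.8700

1.8700


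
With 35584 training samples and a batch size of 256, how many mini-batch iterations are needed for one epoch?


Iterations per epoch = dataset_size / batch_size
= 35584 / 256
= 139

139


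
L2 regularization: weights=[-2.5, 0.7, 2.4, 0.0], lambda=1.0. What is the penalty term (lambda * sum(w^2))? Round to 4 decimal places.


Squaring each weight:
(-2.5)^2 = 6.25
0.7^2 = 0.49
2.4^2 = 5.76
0.0^2 = 0.0
Sum of squares = 12.5
Penalty = 1.0 * 12.5 = 12.5000

12.5000


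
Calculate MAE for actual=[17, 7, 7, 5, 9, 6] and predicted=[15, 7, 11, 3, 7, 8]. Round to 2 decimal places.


Absolute errors: [2, 0, 4, 2, 2, 2]
Sum of absolute errors = 12
MAE = 12 / 6 = 2.00

2.00


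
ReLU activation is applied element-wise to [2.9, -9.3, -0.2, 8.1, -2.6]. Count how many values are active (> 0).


ReLU(x) = max(0, x) for each element:
ReLU(2.9) = 2.9
ReLU(-9.3) = 0
ReLU(-0.2) = 0
ReLU(8.1) = 8.1
ReLU(-2.6) = 0
Active neurons (>0): 2

2


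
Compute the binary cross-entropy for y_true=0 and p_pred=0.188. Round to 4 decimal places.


For y=0: Loss = -log(1-p)
= -log(1 - 0.188)
= -log(0.812)
= -(-0.2083)
= 0.2083

0.2083


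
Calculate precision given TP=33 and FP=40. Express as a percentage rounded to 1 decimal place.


Precision = TP / (TP + FP) * 100
= 33 / (33 + 40)
= 33 / 73
= 0.4521
= 45.2%

45.2


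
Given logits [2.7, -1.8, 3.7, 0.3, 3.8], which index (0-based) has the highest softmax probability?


Softmax is a monotonic transformation, so it preserves the argmax.
We need to find the index of the maximum logit.
Index 0: 2.7
Index 1: -1.8
Index 2: 3.7
Index 3: 0.3
Index 4: 3.8
Maximum logit = 3.8 at index 4

4


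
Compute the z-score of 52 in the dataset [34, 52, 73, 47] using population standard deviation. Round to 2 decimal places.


Mean = (34 + 52 + 73 + 47) / 4 = 51.5
Variance = sum((x_i - mean)^2) / n = 197.25
Std = sqrt(197.25) = 14.0446
Z = (x - mean) / std
= (52 - 51.5) / 14.0446
= 0.5 / 14.0446
= 0.04

0.04


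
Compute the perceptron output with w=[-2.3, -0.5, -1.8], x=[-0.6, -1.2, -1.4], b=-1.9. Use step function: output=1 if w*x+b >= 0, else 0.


z = w . x + b
= -2.3*-0.6 + -0.5*-1.2 + -1.8*-1.4 + -1.9
= 1.38 + 0.6 + 2.52 + -1.9
= 4.5 + -1.9
= 2.6
Since z = 2.6 >= 0, output = 1

1


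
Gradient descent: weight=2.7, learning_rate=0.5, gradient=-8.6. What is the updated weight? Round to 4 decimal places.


w_new = w_old - lr * gradient
= 2.7 - 0.5 * -8.6
= 2.7 - (-4.3)
= 7.0000

7.0000


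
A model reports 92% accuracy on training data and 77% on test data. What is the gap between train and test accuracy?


Gap = train_accuracy - test_accuracy
= 92 - 77
= 15%
This gap suggests the model is overfitting.

15


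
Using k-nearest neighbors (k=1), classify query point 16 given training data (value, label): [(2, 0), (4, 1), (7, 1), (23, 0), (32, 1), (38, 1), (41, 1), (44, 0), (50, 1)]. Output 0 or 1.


Distances from query 16:
Point 23 (class 0): distance = 7
K=1 nearest neighbors: classes = [0]
Votes for class 1: 0 / 1
Majority vote => class 0

0


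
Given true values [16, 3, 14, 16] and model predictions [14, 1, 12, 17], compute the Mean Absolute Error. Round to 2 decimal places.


Absolute errors: [2, 2, 2, 1]
Sum of absolute errors = 7
MAE = 7 / 4 = 1.75

1.75


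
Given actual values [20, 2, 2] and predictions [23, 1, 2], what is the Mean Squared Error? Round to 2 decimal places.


Differences: [-3, 1, 0]
Squared errors: [9, 1, 0]
Sum of squared errors = 10
MSE = 10 / 3 = 3.33

3.33


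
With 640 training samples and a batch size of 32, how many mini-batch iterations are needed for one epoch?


Iterations per epoch = dataset_size / batch_size
= 640 / 32
= 20

20


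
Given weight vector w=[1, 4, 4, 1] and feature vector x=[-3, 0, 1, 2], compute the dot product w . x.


Element-wise products:
1 * -3 = -3
4 * 0 = 0
4 * 1 = 4
1 * 2 = 2
Sum = -3 + 0 + 4 + 2
= 3

3


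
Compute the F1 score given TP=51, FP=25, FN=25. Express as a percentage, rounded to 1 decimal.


Precision = TP / (TP + FP) = 51 / 76 = 0.6711
Recall = TP / (TP + FN) = 51 / 76 = 0.6711
F1 = 2 * P * R / (P + R)
= 2 * 0.6711 * 0.6711 / (0.6711 + 0.6711)
= 0.9006 / 1.3421
= 0.6711
As percentage: 67.1%

67.1


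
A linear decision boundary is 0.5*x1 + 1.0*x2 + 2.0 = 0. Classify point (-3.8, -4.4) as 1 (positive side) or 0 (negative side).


Compute 0.5 * -3.8 + 1.0 * -4.4 + 2.0
= -1.9 + -4.4 + 2.0
= -4.3
Since -4.3 < 0, the point is on the negative side.

0


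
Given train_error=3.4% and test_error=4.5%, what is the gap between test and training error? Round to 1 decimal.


Generalization gap = test_error - train_error
= 4.5 - 3.4
= 1.1%
A small gap suggests good generalization.

1.1


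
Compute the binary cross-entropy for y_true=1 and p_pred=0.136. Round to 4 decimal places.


For y=1: Loss = -log(p)
= -log(0.136)
= -(-1.9951)
= 1.9951

1.9951


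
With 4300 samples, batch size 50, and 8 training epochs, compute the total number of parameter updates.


Iterations per epoch = 4300 / 50 = 86
Total updates = iterations_per_epoch * epochs
= 86 * 8
= 688

688


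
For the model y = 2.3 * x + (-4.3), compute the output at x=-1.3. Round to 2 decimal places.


y = 2.3 * -1.3 + (-4.3)
= -2.99 + (-4.3)
= -7.29

-7.29


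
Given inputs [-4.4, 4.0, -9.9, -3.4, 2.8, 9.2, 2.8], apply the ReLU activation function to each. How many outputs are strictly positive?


ReLU(x) = max(0, x) for each element:
ReLU(-4.4) = 0
ReLU(4.0) = 4.0
ReLU(-9.9) = 0
ReLU(-3.4) = 0
ReLU(2.8) = 2.8
ReLU(9.2) = 9.2
ReLU(2.8) = 2.8
Active neurons (>0): 4

4


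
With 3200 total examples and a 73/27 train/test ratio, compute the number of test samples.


Train samples = 3200 * 73% = 2336
Test samples = 3200 - 2336
= 864

864


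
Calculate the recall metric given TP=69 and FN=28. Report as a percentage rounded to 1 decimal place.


Recall = TP / (TP + FN) * 100
= 69 / (69 + 28)
= 69 / 97
= 0.7113
= 71.1%

71.1


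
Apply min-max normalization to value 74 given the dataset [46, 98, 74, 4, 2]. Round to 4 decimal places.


Min = 2, Max = 98
Range = 98 - 2 = 96
Scaled = (x - min) / (max - min)
= (74 - 2) / 96
= 72 / 96
= 0.7500

0.7500


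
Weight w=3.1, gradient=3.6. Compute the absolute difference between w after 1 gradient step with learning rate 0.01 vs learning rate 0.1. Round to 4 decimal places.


With lr=0.01: w_new = 3.1 - 0.01 * 3.6 = 3.064
With lr=0.1: w_new = 3.1 - 0.1 * 3.6 = 2.74
Absolute difference = |3.064 - 2.74|
= 0.3240

0.3240


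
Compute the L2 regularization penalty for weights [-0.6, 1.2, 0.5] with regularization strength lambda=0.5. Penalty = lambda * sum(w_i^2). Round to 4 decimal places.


Squaring each weight:
(-0.6)^2 = 0.36
1.2^2 = 1.44
0.5^2 = 0.25
Sum of squares = 2.05
Penalty = 0.5 * 2.05 = 1.0250

1.0250


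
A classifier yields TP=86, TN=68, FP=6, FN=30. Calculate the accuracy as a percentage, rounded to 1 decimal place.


Accuracy = (TP + TN) / (TP + TN + FP + FN) * 100
= (86 + 68) / (86 + 68 + 6 + 30)
= 154 / 190
= 0.8105
= 81.1%

81.1


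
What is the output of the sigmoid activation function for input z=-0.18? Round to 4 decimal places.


sigmoid(z) = 1 / (1 + exp(-z))
exp(-(-0.18)) = exp(0.18) = 1.1972
1 + 1.1972 = 2.1972
1 / 2.1972 = 0.4551

0.4551


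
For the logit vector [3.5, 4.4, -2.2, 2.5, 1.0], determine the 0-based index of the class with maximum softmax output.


Softmax is a monotonic transformation, so it preserves the argmax.
We need to find the index of the maximum logit.
Index 0: 3.5
Index 1: 4.4
Index 2: -2.2
Index 3: 2.5
Index 4: 1.0
Maximum logit = 4.4 at index 1

1


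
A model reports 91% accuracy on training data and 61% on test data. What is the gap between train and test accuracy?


Gap = train_accuracy - test_accuracy
= 91 - 61
= 30%
This large gap strongly indicates overfitting.

30


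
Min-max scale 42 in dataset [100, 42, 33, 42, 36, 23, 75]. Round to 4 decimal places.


Min = 23, Max = 100
Range = 100 - 23 = 77
Scaled = (x - min) / (max - min)
= (42 - 23) / 77
= 19 / 77
= 0.2468

0.2468


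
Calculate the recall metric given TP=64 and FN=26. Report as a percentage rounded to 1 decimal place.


Recall = TP / (TP + FN) * 100
= 64 / (64 + 26)
= 64 / 90
= 0.7111
= 71.1%

71.1


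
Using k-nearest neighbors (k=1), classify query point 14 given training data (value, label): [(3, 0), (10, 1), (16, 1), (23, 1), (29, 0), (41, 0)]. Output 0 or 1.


Distances from query 14:
Point 16 (class 1): distance = 2
K=1 nearest neighbors: classes = [1]
Votes for class 1: 1 / 1
Majority vote => class 1

1


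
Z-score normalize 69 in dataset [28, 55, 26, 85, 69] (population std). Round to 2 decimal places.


Mean = (28 + 55 + 26 + 85 + 69) / 5 = 52.6
Variance = sum((x_i - mean)^2) / n = 527.44
Std = sqrt(527.44) = 22.9661
Z = (x - mean) / std
= (69 - 52.6) / 22.9661
= 16.4 / 22.9661
= 0.71

0.71


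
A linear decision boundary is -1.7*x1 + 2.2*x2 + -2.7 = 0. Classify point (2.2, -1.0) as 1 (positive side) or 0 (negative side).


Compute -1.7 * 2.2 + 2.2 * -1.0 + -2.7
= -3.74 + -2.2 + -2.7
= -8.64
Since -8.64 < 0, the point is on the negative side.

0


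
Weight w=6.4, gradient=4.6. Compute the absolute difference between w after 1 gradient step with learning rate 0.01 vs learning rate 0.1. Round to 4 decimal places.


With lr=0.01: w_new = 6.4 - 0.01 * 4.6 = 6.354
With lr=0.1: w_new = 6.4 - 0.1 * 4.6 = 5.94
Absolute difference = |6.354 - 5.94|
= 0.4140

0.4140


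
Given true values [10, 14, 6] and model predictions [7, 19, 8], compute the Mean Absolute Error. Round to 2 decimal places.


Absolute errors: [3, 5, 2]
Sum of absolute errors = 10
MAE = 10 / 3 = 3.33

3.33


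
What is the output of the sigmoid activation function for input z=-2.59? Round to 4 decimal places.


sigmoid(z) = 1 / (1 + exp(-z))
exp(-(-2.59)) = exp(2.59) = 13.3298
1 + 13.3298 = 14.3298
1 / 14.3298 = 0.0698

0.0698


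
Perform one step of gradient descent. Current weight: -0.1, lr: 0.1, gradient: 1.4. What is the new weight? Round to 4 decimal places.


w_new = w_old - lr * gradient
= -0.1 - 0.1 * 1.4
= -0.1 - (0.14)
= -0.2400

-0.2400


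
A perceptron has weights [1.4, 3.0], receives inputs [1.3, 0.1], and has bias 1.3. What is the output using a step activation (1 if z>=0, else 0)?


z = w . x + b
= 1.4*1.3 + 3.0*0.1 + 1.3
= 1.82 + 0.3 + 1.3
= 2.12 + 1.3
= 3.42
Since z = 3.42 >= 0, output = 1

1


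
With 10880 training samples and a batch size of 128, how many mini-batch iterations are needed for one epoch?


Iterations per epoch = dataset_size / batch_size
= 10880 / 128
= 85

85


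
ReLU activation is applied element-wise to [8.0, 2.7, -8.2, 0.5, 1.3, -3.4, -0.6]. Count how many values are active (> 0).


ReLU(x) = max(0, x) for each element:
ReLU(8.0) = 8.0
ReLU(2.7) = 2.7
ReLU(-8.2) = 0
ReLU(0.5) = 0.5
ReLU(1.3) = 1.3
ReLU(-3.4) = 0
ReLU(-0.6) = 0
Active neurons (>0): 4

4


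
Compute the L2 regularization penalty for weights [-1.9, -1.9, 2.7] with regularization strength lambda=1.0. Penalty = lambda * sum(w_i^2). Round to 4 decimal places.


Squaring each weight:
(-1.9)^2 = 3.61
(-1.9)^2 = 3.61
2.7^2 = 7.29
Sum of squares = 14.51
Penalty = 1.0 * 14.51 = 14.5100

14.5100


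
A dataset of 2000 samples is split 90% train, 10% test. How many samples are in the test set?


Train samples = 2000 * 90% = 1800
Test samples = 2000 - 1800
= 200

200


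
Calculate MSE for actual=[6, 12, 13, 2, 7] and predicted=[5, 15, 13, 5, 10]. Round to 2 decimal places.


Differences: [1, -3, 0, -3, -3]
Squared errors: [1, 9, 0, 9, 9]
Sum of squared errors = 28
MSE = 28 / 5 = 5.60

5.60


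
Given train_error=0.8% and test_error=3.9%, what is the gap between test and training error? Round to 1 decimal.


Generalization gap = test_error - train_error
= 3.9 - 0.8
= 3.1%
A moderate gap.

3.1


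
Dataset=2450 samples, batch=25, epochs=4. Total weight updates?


Iterations per epoch = 2450 / 25 = 98
Total updates = iterations_per_epoch * epochs
= 98 * 4
= 392

392


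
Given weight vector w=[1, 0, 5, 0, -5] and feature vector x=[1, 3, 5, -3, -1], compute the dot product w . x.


Element-wise products:
1 * 1 = 1
0 * 3 = 0
5 * 5 = 25
0 * -3 = 0
-5 * -1 = 5
Sum = 1 + 0 + 25 + 0 + 5
= 31

31


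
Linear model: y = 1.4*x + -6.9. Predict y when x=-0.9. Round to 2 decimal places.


y = 1.4 * -0.9 + (-6.9)
= -1.26 + (-6.9)
= -8.16

-8.16


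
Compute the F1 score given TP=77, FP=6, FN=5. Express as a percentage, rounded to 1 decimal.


Precision = TP / (TP + FP) = 77 / 83 = 0.9277
Recall = TP / (TP + FN) = 77 / 82 = 0.939
F1 = 2 * P * R / (P + R)
= 2 * 0.9277 * 0.939 / (0.9277 + 0.939)
= 1.7423 / 1.8667
= 0.9333
As percentage: 93.3%

93.3


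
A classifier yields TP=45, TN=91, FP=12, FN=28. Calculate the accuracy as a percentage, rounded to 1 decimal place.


Accuracy = (TP + TN) / (TP + TN + FP + FN) * 100
= (45 + 91) / (45 + 91 + 12 + 28)
= 136 / 176
= 0.7727
= 77.3%

77.3


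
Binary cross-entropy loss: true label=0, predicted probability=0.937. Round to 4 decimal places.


For y=0: Loss = -log(1-p)
= -log(1 - 0.937)
= -log(0.063)
= -(-2.7646)
= 2.7646

2.7646


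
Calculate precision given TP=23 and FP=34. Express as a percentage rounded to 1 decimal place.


Precision = TP / (TP + FP) * 100
= 23 / (23 + 34)
= 23 / 57
= 0.4035
= 40.4%

40.4


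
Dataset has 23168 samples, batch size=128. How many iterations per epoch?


Iterations per epoch = dataset_size / batch_size
= 23168 / 128
= 181

181


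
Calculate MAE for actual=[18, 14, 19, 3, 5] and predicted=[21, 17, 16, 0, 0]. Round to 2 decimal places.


Absolute errors: [3, 3, 3, 3, 5]
Sum of absolute errors = 17
MAE = 17 / 5 = 3.40

3.40


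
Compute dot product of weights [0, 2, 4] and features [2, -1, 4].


Element-wise products:
0 * 2 = 0
2 * -1 = -2
4 * 4 = 16
Sum = 0 + -2 + 16
= 14

14


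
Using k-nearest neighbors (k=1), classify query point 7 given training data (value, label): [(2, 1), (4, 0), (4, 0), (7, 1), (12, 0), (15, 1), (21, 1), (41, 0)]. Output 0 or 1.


Distances from query 7:
Point 7 (class 1): distance = 0
K=1 nearest neighbors: classes = [1]
Votes for class 1: 1 / 1
Majority vote => class 1

1


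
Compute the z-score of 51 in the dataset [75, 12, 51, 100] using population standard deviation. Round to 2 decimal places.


Mean = (75 + 12 + 51 + 100) / 4 = 59.5
Variance = sum((x_i - mean)^2) / n = 1052.25
Std = sqrt(1052.25) = 32.4384
Z = (x - mean) / std
= (51 - 59.5) / 32.4384
= -8.5 / 32.4384
= -0.26

-0.26


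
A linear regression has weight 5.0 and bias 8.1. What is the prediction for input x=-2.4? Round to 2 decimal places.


y = 5.0 * -2.4 + (8.1)
= -12.0 + (8.1)
= -3.90

-3.90


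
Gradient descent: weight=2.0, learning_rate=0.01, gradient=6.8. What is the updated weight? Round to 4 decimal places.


w_new = w_old - lr * gradient
= 2.0 - 0.01 * 6.8
= 2.0 - (0.068)
= 1.9320

1.9320


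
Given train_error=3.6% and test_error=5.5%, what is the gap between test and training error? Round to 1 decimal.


Generalization gap = test_error - train_error
= 5.5 - 3.6
= 1.9%
A small gap suggests good generalization.

1.9


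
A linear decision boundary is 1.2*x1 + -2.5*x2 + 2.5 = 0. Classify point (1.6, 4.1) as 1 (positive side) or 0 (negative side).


Compute 1.2 * 1.6 + -2.5 * 4.1 + 2.5
= 1.92 + -10.25 + 2.5
= -5.83
Since -5.83 < 0, the point is on the negative side.

0


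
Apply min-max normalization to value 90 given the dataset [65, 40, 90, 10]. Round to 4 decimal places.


Min = 10, Max = 90
Range = 90 - 10 = 80
Scaled = (x - min) / (max - min)
= (90 - 10) / 80
= 80 / 80
= 1.0000

1.0000


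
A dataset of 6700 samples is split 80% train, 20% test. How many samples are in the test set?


Train samples = 6700 * 80% = 5360
Test samples = 6700 - 5360
= 1340

1340


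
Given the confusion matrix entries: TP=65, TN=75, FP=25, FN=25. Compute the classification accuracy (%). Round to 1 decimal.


Accuracy = (TP + TN) / (TP + TN + FP + FN) * 100
= (65 + 75) / (65 + 75 + 25 + 25)
= 140 / 190
= 0.7368
= 73.7%

73.7


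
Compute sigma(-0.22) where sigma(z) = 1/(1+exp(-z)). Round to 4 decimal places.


sigmoid(z) = 1 / (1 + exp(-z))
exp(-(-0.22)) = exp(0.22) = 1.2461
1 + 1.2461 = 2.2461
1 / 2.2461 = 0.4452

0.4452


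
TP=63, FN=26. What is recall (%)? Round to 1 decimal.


Recall = TP / (TP + FN) * 100
= 63 / (63 + 26)
= 63 / 89
= 0.7079
= 70.8%

70.8


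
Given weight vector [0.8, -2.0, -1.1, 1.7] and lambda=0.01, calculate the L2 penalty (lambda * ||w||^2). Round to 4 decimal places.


Squaring each weight:
0.8^2 = 0.64
(-2.0)^2 = 4.0
(-1.1)^2 = 1.21
1.7^2 = 2.89
Sum of squares = 8.74
Penalty = 0.01 * 8.74 = 0.0874

0.0874


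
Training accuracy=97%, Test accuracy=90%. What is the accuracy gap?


Gap = train_accuracy - test_accuracy
= 97 - 90
= 7%
This moderate gap may indicate mild overfitting.

7


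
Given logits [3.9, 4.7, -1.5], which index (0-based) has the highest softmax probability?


Softmax is a monotonic transformation, so it preserves the argmax.
We need to find the index of the maximum logit.
Index 0: 3.9
Index 1: 4.7
Index 2: -1.5
Maximum logit = 4.7 at index 1

1


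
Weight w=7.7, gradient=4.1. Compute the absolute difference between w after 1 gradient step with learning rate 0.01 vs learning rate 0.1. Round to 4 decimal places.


With lr=0.01: w_new = 7.7 - 0.01 * 4.1 = 7.659
With lr=0.1: w_new = 7.7 - 0.1 * 4.1 = 7.29
Absolute difference = |7.659 - 7.29|
= 0.3690

0.3690


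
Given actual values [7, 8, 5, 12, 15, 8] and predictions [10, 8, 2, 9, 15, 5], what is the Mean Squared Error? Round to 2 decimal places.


Differences: [-3, 0, 3, 3, 0, 3]
Squared errors: [9, 0, 9, 9, 0, 9]
Sum of squared errors = 36
MSE = 36 / 6 = 6.00

6.00


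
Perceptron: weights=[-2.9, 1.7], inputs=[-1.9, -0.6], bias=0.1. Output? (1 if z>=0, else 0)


z = w . x + b
= -2.9*-1.9 + 1.7*-0.6 + 0.1
= 5.51 + -1.02 + 0.1
= 4.49 + 0.1
= 4.59
Since z = 4.59 >= 0, output = 1

1


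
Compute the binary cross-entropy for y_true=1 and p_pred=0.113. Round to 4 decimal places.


For y=1: Loss = -log(p)
= -log(0.113)
= -(-2.1804)
= 2.1804

2.1804


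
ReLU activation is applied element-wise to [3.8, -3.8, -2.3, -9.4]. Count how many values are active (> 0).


ReLU(x) = max(0, x) for each element:
ReLU(3.8) = 3.8
ReLU(-3.8) = 0
ReLU(-2.3) = 0
ReLU(-9.4) = 0
Active neurons (>0): 1

1


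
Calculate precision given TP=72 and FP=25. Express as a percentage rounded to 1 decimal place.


Precision = TP / (TP + FP) * 100
= 72 / (72 + 25)
= 72 / 97
= 0.7423
= 74.2%

74.2


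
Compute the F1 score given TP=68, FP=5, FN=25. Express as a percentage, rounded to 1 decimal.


Precision = TP / (TP + FP) = 68 / 73 = 0.9315
Recall = TP / (TP + FN) = 68 / 93 = 0.7312
F1 = 2 * P * R / (P + R)
= 2 * 0.9315 * 0.7312 / (0.9315 + 0.7312)
= 1.3622 / 1.6627
= 0.8193
As percentage: 81.9%

81.9


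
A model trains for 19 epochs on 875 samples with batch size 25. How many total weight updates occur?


Iterations per epoch = 875 / 25 = 35
Total updates = iterations_per_epoch * epochs
= 35 * 19
= 665

665


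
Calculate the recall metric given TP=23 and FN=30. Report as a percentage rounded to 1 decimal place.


Recall = TP / (TP + FN) * 100
= 23 / (23 + 30)
= 23 / 53
= 0.434
= 43.4%

43.4


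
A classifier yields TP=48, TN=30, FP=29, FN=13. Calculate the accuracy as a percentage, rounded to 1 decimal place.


Accuracy = (TP + TN) / (TP + TN + FP + FN) * 100
= (48 + 30) / (48 + 30 + 29 + 13)
= 78 / 120
= 0.65
= 65.0%

65.0


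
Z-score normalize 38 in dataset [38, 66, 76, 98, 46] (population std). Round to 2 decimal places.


Mean = (38 + 66 + 76 + 98 + 46) / 5 = 64.8
Variance = sum((x_i - mean)^2) / n = 460.16
Std = sqrt(460.16) = 21.4513
Z = (x - mean) / std
= (38 - 64.8) / 21.4513
= -26.8 / 21.4513
= -1.25

-1.25


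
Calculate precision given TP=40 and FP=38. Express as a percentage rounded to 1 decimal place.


Precision = TP / (TP + FP) * 100
= 40 / (40 + 38)
= 40 / 78
= 0.5128
= 51.3%

51.3


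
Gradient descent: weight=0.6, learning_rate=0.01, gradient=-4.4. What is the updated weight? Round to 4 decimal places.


w_new = w_old - lr * gradient
= 0.6 - 0.01 * -4.4
= 0.6 - (-0.044)
= 0.6440

0.6440


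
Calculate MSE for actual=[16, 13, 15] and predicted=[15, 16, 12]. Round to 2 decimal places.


Differences: [1, -3, 3]
Squared errors: [1, 9, 9]
Sum of squared errors = 19
MSE = 19 / 3 = 6.33

6.33


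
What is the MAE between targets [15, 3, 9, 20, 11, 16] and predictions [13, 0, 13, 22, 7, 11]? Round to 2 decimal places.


Absolute errors: [2, 3, 4, 2, 4, 5]
Sum of absolute errors = 20
MAE = 20 / 6 = 3.33

3.33


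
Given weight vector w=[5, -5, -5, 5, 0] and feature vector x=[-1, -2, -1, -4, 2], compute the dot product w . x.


Element-wise products:
5 * -1 = -5
-5 * -2 = 10
-5 * -1 = 5
5 * -4 = -20
0 * 2 = 0
Sum = -5 + 10 + 5 + -20 + 0
= -10

-10


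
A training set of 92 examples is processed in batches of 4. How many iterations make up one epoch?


Iterations per epoch = dataset_size / batch_size
= 92 / 4
= 23

23


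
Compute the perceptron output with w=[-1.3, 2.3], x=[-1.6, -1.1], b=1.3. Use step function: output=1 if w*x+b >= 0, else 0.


z = w . x + b
= -1.3*-1.6 + 2.3*-1.1 + 1.3
= 2.08 + -2.53 + 1.3
= -0.45 + 1.3
= 0.85
Since z = 0.85 >= 0, output = 1

1


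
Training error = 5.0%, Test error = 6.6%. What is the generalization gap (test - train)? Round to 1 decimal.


Generalization gap = test_error - train_error
= 6.6 - 5.0
= 1.6%
A small gap suggests good generalization.

1.6


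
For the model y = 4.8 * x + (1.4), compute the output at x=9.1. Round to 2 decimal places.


y = 4.8 * 9.1 + (1.4)
= 43.68 + (1.4)
= 45.08

45.08


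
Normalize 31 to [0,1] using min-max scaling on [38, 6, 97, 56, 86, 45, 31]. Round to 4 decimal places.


Min = 6, Max = 97
Range = 97 - 6 = 91
Scaled = (x - min) / (max - min)
= (31 - 6) / 91
= 25 / 91
= 0.2747

0.2747


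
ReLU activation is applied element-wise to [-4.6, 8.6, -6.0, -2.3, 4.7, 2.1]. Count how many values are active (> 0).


ReLU(x) = max(0, x) for each element:
ReLU(-4.6) = 0
ReLU(8.6) = 8.6
ReLU(-6.0) = 0
ReLU(-2.3) = 0
ReLU(4.7) = 4.7
ReLU(2.1) = 2.1
Active neurons (>0): 3

3


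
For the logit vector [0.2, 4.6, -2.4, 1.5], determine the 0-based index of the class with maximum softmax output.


Softmax is a monotonic transformation, so it preserves the argmax.
We need to find the index of the maximum logit.
Index 0: 0.2
Index 1: 4.6
Index 2: -2.4
Index 3: 1.5
Maximum logit = 4.6 at index 1

1


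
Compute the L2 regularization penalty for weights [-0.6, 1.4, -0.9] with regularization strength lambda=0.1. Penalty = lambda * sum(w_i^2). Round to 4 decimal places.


Squaring each weight:
(-0.6)^2 = 0.36
1.4^2 = 1.96
(-0.9)^2 = 0.81
Sum of squares = 3.13
Penalty = 0.1 * 3.13 = 0.3130

0.3130


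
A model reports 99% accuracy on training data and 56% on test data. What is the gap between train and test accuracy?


Gap = train_accuracy - test_accuracy
= 99 - 56
= 43%
This large gap strongly indicates overfitting.

43


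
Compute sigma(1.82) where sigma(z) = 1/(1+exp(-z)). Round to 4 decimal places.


sigmoid(z) = 1 / (1 + exp(-z))
exp(-(1.82)) = exp(-1.82) = 0.162
1 + 0.162 = 1.162
1 / 1.162 = 0.8606

0.8606


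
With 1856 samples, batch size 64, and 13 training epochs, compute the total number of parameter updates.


Iterations per epoch = 1856 / 64 = 29
Total updates = iterations_per_epoch * epochs
= 29 * 13
= 377

377


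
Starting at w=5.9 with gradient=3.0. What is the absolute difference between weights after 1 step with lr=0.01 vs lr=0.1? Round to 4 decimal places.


With lr=0.01: w_new = 5.9 - 0.01 * 3.0 = 5.87
With lr=0.1: w_new = 5.9 - 0.1 * 3.0 = 5.6
Absolute difference = |5.87 - 5.6|
= 0.2700

0.2700


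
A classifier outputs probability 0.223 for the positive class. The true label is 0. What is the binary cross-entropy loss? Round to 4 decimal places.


For y=0: Loss = -log(1-p)
= -log(1 - 0.223)
= -log(0.777)
= -(-0.2523)
= 0.2523

0.2523


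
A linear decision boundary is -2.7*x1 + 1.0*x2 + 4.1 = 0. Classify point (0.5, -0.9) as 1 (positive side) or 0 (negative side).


Compute -2.7 * 0.5 + 1.0 * -0.9 + 4.1
= -1.35 + -0.9 + 4.1
= 1.85
Since 1.85 >= 0, the point is on the positive side.

1


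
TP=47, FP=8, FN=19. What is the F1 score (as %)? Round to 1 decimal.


Precision = TP / (TP + FP) = 47 / 55 = 0.8545
Recall = TP / (TP + FN) = 47 / 66 = 0.7121
F1 = 2 * P * R / (P + R)
= 2 * 0.8545 * 0.7121 / (0.8545 + 0.7121)
= 1.2171 / 1.5667
= 0.7769
As percentage: 77.7%

77.7


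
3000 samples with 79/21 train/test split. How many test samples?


Train samples = 3000 * 79% = 2370
Test samples = 3000 - 2370
= 630

630


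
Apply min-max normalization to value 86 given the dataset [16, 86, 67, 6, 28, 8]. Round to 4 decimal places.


Min = 6, Max = 86
Range = 86 - 6 = 80
Scaled = (x - min) / (max - min)
= (86 - 6) / 80
= 80 / 80
= 1.0000

1.0000


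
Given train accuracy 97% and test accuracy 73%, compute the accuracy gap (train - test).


Gap = train_accuracy - test_accuracy
= 97 - 73
= 24%
This large gap strongly indicates overfitting.

24


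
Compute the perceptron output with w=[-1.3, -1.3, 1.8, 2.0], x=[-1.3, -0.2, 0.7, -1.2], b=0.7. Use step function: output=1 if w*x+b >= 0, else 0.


z = w . x + b
= -1.3*-1.3 + -1.3*-0.2 + 1.8*0.7 + 2.0*-1.2 + 0.7
= 1.69 + 0.26 + 1.26 + -2.4 + 0.7
= 0.81 + 0.7
= 1.51
Since z = 1.51 >= 0, output = 1

1


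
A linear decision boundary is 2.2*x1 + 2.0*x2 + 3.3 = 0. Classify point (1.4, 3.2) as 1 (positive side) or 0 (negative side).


Compute 2.2 * 1.4 + 2.0 * 3.2 + 3.3
= 3.08 + 6.4 + 3.3
= 12.78
Since 12.78 >= 0, the point is on the positive side.

1


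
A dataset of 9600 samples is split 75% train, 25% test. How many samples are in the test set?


Train samples = 9600 * 75% = 7200
Test samples = 9600 - 7200
= 2400

2400


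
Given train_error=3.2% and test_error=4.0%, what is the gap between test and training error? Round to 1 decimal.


Generalization gap = test_error - train_error
= 4.0 - 3.2
= 0.8%
A small gap suggests good generalization.

0.8


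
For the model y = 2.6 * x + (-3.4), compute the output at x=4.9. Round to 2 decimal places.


y = 2.6 * 4.9 + (-3.4)
= 12.74 + (-3.4)
= 9.34

9.34


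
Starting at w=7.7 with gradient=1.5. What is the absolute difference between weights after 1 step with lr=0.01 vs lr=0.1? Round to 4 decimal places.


With lr=0.01: w_new = 7.7 - 0.01 * 1.5 = 7.685
With lr=0.1: w_new = 7.7 - 0.1 * 1.5 = 7.55
Absolute difference = |7.685 - 7.55|
= 0.1350

0.1350


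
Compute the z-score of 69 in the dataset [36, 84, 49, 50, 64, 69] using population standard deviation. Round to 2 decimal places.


Mean = (36 + 84 + 49 + 50 + 64 + 69) / 6 = 58.6667
Variance = sum((x_i - mean)^2) / n = 243.2222
Std = sqrt(243.2222) = 15.5956
Z = (x - mean) / std
= (69 - 58.6667) / 15.5956
= 10.3333 / 15.5956
= 0.66

0.66


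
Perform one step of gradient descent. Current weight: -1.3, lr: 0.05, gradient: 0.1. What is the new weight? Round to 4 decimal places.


w_new = w_old - lr * gradient
= -1.3 - 0.05 * 0.1
= -1.3 - (0.005)
= -1.3050

-1.3050


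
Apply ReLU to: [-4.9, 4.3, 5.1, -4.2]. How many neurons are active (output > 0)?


ReLU(x) = max(0, x) for each element:
ReLU(-4.9) = 0
ReLU(4.3) = 4.3
ReLU(5.1) = 5.1
ReLU(-4.2) = 0
Active neurons (>0): 2

2


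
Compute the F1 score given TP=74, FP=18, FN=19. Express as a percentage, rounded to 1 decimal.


Precision = TP / (TP + FP) = 74 / 92 = 0.8043
Recall = TP / (TP + FN) = 74 / 93 = 0.7957
F1 = 2 * P * R / (P + R)
= 2 * 0.8043 * 0.7957 / (0.8043 + 0.7957)
= 1.28 / 1.6
= 0.8
As percentage: 80.0%

80.0


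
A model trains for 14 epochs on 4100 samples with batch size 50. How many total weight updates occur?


Iterations per epoch = 4100 / 50 = 82
Total updates = iterations_per_epoch * epochs
= 82 * 14
= 1148

1148


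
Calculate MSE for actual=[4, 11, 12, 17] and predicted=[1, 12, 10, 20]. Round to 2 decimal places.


Differences: [3, -1, 2, -3]
Squared errors: [9, 1, 4, 9]
Sum of squared errors = 23
MSE = 23 / 4 = 5.75

5.75


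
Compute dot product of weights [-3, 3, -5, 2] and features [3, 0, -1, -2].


Element-wise products:
-3 * 3 = -9
3 * 0 = 0
-5 * -1 = 5
2 * -2 = -4
Sum = -9 + 0 + 5 + -4
= -8

-8


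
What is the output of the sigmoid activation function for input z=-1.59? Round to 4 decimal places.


sigmoid(z) = 1 / (1 + exp(-z))
exp(-(-1.59)) = exp(1.59) = 4.9037
1 + 4.9037 = 5.9037
1 / 5.9037 = 0.1694

0.1694


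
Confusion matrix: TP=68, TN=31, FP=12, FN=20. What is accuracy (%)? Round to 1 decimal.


Accuracy = (TP + TN) / (TP + TN + FP + FN) * 100
= (68 + 31) / (68 + 31 + 12 + 20)
= 99 / 131
= 0.7557
= 75.6%

75.6


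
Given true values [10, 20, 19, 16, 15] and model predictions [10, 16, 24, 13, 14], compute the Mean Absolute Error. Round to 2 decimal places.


Absolute errors: [0, 4, 5, 3, 1]
Sum of absolute errors = 13
MAE = 13 / 5 = 2.60

2.60


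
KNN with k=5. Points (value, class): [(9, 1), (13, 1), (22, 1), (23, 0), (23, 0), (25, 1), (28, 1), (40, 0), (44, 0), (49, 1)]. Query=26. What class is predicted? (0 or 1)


Distances from query 26:
Point 25 (class 1): distance = 1
Point 28 (class 1): distance = 2
Point 23 (class 0): distance = 3
Point 23 (class 0): distance = 3
Point 22 (class 1): distance = 4
K=5 nearest neighbors: classes = [1, 1, 0, 0, 1]
Votes for class 1: 3 / 5
Majority vote => class 1

1


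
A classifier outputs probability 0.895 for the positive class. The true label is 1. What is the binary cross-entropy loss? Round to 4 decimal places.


For y=1: Loss = -log(p)
= -log(0.895)
= -(-0.1109)
= 0.1109

0.1109


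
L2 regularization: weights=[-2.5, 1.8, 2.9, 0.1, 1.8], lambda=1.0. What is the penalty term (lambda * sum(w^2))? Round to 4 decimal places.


Squaring each weight:
(-2.5)^2 = 6.25
1.8^2 = 3.24
2.9^2 = 8.41
0.1^2 = 0.01
1.8^2 = 3.24
Sum of squares = 21.15
Penalty = 1.0 * 21.15 = 21.1500

21.1500


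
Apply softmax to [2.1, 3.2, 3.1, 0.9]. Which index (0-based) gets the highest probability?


Softmax is a monotonic transformation, so it preserves the argmax.
We need to find the index of the maximum logit.
Index 0: 2.1
Index 1: 3.2
Index 2: 3.1
Index 3: 0.9
Maximum logit = 3.2 at index 1

1


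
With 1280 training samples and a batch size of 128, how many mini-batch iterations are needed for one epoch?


Iterations per epoch = dataset_size / batch_size
= 1280 / 128
= 10

10


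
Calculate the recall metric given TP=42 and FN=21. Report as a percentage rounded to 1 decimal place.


Recall = TP / (TP + FN) * 100
= 42 / (42 + 21)
= 42 / 63
= 0.6667
= 66.7%

66.7


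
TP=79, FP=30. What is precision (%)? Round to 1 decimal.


Precision = TP / (TP + FP) * 100
= 79 / (79 + 30)
= 79 / 109
= 0.7248
= 72.5%

72.5
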